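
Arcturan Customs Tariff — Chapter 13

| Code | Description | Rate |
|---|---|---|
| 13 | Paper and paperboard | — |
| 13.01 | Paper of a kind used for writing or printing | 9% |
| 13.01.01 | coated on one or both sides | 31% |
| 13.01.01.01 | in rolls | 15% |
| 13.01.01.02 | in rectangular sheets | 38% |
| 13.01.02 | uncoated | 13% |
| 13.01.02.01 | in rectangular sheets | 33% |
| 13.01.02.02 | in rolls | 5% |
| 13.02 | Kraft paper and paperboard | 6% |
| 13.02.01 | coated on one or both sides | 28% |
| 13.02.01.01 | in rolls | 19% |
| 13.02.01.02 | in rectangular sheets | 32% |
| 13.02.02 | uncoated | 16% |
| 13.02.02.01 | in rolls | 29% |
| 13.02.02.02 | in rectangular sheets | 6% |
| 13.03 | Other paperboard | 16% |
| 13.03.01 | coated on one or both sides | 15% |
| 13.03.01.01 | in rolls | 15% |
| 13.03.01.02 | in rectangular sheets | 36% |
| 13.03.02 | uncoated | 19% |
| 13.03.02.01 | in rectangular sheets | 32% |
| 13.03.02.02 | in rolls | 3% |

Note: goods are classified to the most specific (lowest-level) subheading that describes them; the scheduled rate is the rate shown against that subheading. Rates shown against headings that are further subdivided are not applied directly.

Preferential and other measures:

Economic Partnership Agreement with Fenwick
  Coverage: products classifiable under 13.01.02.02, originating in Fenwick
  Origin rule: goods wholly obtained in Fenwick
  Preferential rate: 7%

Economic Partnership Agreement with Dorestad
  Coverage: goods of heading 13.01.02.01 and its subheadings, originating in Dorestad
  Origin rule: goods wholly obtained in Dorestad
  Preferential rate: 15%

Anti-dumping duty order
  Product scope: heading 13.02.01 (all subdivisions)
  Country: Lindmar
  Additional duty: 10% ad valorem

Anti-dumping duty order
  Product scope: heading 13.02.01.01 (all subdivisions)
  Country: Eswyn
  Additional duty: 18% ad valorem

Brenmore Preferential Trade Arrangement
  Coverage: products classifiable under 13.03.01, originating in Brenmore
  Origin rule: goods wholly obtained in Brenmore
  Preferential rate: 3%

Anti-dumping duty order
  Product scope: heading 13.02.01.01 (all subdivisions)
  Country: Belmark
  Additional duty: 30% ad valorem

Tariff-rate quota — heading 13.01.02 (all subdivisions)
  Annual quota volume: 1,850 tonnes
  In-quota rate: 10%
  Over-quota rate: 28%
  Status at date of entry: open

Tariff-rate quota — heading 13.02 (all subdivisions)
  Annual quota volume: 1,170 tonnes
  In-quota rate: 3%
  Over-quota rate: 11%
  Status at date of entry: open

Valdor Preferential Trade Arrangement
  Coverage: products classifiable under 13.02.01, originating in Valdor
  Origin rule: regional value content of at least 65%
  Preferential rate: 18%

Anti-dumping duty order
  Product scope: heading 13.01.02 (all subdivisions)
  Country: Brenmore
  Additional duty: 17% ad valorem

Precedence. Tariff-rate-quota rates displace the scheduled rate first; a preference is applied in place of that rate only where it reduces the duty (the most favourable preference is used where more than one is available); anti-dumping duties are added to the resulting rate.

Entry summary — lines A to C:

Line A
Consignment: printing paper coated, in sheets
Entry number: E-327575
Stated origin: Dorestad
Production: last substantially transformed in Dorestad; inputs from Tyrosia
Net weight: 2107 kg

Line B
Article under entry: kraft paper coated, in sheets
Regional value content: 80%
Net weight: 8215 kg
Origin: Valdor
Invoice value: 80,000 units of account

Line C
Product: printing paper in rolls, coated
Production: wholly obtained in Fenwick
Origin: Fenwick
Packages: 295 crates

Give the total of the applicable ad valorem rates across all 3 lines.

Line A: printing paper → 13.01; coated → 13.01.01; in sheets → 13.01.01.02. Scheduled 38%. Dorestad agreement on 13.01.02.01: 13.01.01.02 not covered. → 38%.
Line B: kraft paper → 13.02; coated → 13.02.01; in sheets → 13.02.01.02. Scheduled 32%. quota on 13.02 open → in-quota 3%; Valdor agreement on 13.02.01: RVC ≥ 65% → 18% available; preference 18% not lower than 3% → no reduction. → 3%.
Line C: printing paper → 13.01; coated → 13.01.01; in rolls → 13.01.01.01. Scheduled 15%. Fenwick agreement on 13.01.02.02: 13.01.01.01 not covered. → 15%.
Sum: 38% + 3% + 15% = 56%.

56%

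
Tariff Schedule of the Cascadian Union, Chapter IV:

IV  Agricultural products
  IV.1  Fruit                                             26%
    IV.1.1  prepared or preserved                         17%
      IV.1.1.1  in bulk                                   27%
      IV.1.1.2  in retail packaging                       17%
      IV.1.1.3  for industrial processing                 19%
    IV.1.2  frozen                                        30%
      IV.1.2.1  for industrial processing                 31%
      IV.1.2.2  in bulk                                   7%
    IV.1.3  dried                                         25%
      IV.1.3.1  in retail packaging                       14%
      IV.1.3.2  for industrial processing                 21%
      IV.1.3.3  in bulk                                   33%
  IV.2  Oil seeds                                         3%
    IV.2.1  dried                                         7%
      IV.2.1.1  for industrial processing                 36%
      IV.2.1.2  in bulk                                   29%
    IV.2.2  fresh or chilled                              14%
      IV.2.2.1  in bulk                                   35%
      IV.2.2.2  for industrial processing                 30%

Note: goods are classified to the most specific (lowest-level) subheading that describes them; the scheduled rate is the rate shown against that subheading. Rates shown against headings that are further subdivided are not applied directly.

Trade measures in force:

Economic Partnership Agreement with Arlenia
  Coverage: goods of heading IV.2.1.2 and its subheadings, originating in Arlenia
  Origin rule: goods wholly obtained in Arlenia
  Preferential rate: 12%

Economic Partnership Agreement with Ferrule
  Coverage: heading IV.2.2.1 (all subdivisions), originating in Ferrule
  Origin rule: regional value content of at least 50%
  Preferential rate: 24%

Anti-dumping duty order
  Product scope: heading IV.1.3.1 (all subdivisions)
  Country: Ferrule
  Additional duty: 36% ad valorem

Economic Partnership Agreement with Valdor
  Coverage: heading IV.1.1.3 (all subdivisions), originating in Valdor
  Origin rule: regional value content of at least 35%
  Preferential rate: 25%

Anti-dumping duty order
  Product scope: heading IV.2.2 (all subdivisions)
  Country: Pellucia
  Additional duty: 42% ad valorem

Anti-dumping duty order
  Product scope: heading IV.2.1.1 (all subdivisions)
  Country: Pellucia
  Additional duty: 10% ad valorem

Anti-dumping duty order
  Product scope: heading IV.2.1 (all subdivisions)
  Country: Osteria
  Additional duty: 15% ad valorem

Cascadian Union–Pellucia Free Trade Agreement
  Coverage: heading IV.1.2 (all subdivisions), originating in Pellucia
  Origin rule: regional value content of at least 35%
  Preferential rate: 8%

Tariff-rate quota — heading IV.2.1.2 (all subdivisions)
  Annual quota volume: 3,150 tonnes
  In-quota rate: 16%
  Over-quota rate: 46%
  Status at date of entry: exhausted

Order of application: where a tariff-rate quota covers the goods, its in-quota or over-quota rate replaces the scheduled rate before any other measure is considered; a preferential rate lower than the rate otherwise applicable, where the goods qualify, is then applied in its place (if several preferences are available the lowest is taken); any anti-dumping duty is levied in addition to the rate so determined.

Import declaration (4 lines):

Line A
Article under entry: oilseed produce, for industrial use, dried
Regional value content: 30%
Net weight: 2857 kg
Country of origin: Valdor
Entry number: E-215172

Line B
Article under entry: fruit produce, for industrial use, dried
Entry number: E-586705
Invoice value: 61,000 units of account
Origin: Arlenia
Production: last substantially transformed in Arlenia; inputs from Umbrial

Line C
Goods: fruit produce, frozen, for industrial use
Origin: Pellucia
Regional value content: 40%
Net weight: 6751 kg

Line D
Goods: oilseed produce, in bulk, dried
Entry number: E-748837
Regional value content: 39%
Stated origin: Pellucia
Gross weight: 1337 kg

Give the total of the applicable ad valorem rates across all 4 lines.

111%

Line A: oilseed → IV.2; dried → IV.2.1; for industrial use → IV.2.1.1. Scheduled 36%. Valdor agreement on IV.1.1.3: IV.2.1.1 not covered. → 36%.
Line B: fruit → IV.1; dried → IV.1.3; for industrial use → IV.1.3.2. Scheduled 21%. Arlenia agreement on IV.2.1.2: IV.1.3.2 not covered. → 21%.
Line C: fruit → IV.1; frozen → IV.1.2; for industrial use → IV.1.2.1. Scheduled 31%. Pellucia agreement on IV.1.2: RVC ≥ 35% → 8% available; preferential 8%. → 8%.
Line D: oilseed → IV.2; dried → IV.2.1; in bulk → IV.2.1.2. Scheduled 29%. quota on IV.2.1.2 exhausted → over-quota 46%; Pellucia agreement on IV.1.2: IV.2.1.2 not covered. → 46%.
Sum: 36% + 21% + 8% + 46% = 111%.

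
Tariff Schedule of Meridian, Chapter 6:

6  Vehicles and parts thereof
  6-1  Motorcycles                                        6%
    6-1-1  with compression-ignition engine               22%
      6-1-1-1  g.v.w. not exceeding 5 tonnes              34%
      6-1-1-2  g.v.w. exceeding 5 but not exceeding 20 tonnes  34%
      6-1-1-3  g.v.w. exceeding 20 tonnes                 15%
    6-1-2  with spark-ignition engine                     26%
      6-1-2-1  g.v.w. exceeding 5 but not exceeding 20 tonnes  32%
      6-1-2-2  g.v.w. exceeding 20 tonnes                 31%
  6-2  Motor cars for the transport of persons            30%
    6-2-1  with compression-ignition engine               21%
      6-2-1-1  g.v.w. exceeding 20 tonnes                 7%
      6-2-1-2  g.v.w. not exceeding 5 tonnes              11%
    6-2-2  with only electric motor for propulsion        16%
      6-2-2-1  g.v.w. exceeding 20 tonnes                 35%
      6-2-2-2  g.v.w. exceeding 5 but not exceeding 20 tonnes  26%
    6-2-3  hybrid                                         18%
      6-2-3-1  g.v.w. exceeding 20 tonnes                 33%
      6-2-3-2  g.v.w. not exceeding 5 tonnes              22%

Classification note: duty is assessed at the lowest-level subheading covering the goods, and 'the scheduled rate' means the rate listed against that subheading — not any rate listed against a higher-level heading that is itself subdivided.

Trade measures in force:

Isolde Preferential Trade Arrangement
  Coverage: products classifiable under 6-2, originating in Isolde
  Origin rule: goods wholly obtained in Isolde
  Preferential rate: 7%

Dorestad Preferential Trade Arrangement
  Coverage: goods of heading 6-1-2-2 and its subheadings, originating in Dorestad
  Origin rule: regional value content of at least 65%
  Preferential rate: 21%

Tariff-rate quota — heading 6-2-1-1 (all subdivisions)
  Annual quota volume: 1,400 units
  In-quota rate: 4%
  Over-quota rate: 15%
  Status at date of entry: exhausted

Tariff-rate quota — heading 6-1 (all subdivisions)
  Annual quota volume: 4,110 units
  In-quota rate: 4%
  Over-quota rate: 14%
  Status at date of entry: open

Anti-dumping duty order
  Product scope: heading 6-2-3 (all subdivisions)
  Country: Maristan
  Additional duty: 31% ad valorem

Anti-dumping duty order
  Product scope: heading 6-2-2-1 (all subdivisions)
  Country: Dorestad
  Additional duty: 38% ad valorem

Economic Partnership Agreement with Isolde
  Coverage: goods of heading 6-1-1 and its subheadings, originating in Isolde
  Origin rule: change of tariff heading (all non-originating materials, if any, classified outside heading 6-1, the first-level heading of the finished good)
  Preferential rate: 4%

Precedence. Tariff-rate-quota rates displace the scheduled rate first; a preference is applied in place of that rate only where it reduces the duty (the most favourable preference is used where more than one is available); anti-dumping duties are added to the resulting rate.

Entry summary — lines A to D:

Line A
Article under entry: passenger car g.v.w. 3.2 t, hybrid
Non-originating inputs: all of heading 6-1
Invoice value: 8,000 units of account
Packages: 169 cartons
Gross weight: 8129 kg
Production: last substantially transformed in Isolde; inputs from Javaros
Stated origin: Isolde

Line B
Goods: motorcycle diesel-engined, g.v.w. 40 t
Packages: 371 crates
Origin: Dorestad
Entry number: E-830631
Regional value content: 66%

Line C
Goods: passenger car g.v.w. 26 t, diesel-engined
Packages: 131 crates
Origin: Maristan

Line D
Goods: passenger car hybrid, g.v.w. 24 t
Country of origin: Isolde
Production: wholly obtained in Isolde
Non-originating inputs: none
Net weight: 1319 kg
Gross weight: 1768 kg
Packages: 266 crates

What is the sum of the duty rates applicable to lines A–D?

48%

Line A: passenger car → 6-2; hybrid → 6-2-3; g.v.w. 3.2 t → 6-2-3-2. Scheduled 22%. Isolde agreement on 6-2: not wholly obtained; Isolde agreement on 6-1-1: 6-2-3-2 not covered. → 22%.
Line B: motorcycle → 6-1; diesel-engined → 6-1-1; g.v.w. 40 t → 6-1-1-3. Scheduled 15%. quota on 6-1 open → in-quota 4%; Dorestad agreement on 6-1-2-2: 6-1-1-3 not covered. → 4%.
Line C: passenger car → 6-2; diesel-engined → 6-2-1; g.v.w. 26 t → 6-2-1-1. Scheduled 7%. quota on 6-2-1-1 exhausted → over-quota 15%. → 15%.
Line D: passenger car → 6-2; hybrid → 6-2-3; g.v.w. 24 t → 6-2-3-1. Scheduled 33%. Isolde agreement on 6-2: wholly obtained → 7% available; Isolde agreement on 6-1-1: 6-2-3-1 not covered; preferential 7%. → 7%.
Sum: 22% + 4% + 15% + 7% = 48%.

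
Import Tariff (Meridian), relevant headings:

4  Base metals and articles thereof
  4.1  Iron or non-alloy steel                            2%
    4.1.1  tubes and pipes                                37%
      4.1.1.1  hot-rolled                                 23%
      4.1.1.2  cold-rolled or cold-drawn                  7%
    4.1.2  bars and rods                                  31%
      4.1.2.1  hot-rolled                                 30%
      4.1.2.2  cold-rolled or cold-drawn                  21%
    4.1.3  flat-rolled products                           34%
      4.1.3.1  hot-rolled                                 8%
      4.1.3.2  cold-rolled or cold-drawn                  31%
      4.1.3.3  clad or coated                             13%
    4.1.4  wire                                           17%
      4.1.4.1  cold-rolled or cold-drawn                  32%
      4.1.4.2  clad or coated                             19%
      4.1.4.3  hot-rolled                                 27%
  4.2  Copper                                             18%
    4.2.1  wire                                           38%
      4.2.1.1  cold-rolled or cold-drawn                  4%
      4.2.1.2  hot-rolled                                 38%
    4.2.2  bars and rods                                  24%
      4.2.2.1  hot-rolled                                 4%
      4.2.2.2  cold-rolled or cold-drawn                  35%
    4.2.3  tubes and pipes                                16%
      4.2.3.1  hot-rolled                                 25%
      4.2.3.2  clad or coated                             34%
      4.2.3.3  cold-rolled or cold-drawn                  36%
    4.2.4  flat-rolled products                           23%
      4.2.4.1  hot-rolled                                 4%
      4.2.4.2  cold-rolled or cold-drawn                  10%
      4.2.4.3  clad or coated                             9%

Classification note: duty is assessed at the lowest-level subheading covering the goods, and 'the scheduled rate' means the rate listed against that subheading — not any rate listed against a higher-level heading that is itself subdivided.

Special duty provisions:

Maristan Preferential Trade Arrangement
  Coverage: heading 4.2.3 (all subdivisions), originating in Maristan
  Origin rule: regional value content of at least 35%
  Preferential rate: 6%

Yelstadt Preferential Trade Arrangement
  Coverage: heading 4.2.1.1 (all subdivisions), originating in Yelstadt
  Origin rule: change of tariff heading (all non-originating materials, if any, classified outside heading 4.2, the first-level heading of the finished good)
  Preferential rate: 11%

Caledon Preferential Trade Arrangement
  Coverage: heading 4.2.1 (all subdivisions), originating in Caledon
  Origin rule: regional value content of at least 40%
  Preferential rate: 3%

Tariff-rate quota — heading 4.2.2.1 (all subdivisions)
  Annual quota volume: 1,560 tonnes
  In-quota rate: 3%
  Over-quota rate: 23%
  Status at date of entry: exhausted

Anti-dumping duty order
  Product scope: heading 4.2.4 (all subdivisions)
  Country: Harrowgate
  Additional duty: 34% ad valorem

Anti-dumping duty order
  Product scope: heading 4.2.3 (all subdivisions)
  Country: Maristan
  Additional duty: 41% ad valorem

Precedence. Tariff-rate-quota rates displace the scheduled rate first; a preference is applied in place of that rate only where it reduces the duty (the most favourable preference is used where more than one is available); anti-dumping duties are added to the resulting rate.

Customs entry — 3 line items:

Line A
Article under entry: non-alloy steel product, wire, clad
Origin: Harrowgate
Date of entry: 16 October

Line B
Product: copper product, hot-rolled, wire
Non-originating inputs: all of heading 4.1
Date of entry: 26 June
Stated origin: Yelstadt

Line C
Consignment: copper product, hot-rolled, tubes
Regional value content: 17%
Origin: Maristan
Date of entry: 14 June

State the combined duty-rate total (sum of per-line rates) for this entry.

123%

Line A: non-alloy steel → 4.1; wire → 4.1.4; clad → 4.1.4.2. Scheduled 19%. No special measure applies. → 19%.
Line B: copper → 4.2; wire → 4.2.1; hot-rolled → 4.2.1.2. Scheduled 38%. Yelstadt agreement on 4.2.1.1: 4.2.1.2 not covered. → 38%.
Line C: copper → 4.2; tubes → 4.2.3; hot-rolled → 4.2.3.1. Scheduled 25%. Maristan agreement on 4.2.3: RVC < 35%; anti-dumping (Maristan, 4.2.3): +41%; total 25% + 41% = 66%. → 66%.
Sum: 19% + 38% + 66% = 123%.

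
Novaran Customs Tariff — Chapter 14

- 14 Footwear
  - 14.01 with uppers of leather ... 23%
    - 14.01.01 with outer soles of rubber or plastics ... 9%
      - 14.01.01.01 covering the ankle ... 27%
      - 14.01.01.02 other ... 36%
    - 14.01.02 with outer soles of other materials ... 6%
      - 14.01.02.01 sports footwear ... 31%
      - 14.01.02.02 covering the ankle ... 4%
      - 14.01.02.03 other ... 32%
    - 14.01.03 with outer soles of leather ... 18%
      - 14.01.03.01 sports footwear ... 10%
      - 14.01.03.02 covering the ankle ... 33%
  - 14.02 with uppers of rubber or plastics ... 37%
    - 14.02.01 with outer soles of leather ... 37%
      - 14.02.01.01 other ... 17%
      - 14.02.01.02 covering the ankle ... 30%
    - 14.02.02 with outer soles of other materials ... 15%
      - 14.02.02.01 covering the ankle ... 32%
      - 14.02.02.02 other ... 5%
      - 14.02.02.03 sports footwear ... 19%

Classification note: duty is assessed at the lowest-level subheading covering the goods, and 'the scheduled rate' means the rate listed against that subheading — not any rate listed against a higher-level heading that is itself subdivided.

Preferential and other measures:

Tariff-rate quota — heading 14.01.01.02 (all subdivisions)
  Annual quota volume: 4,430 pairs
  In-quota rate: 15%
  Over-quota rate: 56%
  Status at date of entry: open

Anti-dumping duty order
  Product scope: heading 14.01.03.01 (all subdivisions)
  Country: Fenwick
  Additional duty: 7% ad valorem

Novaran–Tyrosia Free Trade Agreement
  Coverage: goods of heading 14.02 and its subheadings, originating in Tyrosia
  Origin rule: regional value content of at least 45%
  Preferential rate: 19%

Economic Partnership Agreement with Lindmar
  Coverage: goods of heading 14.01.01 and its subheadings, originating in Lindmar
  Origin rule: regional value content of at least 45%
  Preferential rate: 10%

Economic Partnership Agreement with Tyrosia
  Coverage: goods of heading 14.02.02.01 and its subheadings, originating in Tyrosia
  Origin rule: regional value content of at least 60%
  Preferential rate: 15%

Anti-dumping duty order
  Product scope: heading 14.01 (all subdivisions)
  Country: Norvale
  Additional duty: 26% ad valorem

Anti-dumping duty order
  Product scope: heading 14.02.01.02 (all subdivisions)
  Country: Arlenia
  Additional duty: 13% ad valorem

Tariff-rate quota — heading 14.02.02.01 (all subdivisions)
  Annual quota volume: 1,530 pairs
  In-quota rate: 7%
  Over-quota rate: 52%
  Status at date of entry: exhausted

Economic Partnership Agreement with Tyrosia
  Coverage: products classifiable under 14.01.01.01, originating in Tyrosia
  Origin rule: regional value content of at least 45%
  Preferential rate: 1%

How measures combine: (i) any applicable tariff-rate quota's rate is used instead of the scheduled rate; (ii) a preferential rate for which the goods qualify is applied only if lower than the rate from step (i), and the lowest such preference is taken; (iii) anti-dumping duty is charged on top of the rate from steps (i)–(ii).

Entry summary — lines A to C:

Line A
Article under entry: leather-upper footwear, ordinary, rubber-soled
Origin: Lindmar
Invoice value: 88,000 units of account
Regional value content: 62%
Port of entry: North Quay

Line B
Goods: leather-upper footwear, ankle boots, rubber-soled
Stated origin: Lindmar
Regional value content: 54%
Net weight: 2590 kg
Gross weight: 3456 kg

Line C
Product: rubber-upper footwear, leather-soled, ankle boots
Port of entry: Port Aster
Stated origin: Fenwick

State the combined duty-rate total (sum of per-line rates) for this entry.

Line A: leather-upper → 14.01; rubber-soled → 14.01.01; ordinary → 14.01.01.02. Scheduled 36%. quota on 14.01.01.02 open → in-quota 15%; Lindmar agreement on 14.01.01: RVC ≥ 45% → 10% available; preferential 10%. → 10%.
Line B: leather-upper → 14.01; rubber-soled → 14.01.01; ankle boots → 14.01.01.01. Scheduled 27%. Lindmar agreement on 14.01.01: RVC ≥ 45% → 10% available; preferential 10%. → 10%.
Line C: rubber-upper → 14.02; leather-soled → 14.02.01; ankle boots → 14.02.01.02. Scheduled 30%. No special measure applies. → 30%.
Sum: 10% + 10% + 30% = 50%.

50%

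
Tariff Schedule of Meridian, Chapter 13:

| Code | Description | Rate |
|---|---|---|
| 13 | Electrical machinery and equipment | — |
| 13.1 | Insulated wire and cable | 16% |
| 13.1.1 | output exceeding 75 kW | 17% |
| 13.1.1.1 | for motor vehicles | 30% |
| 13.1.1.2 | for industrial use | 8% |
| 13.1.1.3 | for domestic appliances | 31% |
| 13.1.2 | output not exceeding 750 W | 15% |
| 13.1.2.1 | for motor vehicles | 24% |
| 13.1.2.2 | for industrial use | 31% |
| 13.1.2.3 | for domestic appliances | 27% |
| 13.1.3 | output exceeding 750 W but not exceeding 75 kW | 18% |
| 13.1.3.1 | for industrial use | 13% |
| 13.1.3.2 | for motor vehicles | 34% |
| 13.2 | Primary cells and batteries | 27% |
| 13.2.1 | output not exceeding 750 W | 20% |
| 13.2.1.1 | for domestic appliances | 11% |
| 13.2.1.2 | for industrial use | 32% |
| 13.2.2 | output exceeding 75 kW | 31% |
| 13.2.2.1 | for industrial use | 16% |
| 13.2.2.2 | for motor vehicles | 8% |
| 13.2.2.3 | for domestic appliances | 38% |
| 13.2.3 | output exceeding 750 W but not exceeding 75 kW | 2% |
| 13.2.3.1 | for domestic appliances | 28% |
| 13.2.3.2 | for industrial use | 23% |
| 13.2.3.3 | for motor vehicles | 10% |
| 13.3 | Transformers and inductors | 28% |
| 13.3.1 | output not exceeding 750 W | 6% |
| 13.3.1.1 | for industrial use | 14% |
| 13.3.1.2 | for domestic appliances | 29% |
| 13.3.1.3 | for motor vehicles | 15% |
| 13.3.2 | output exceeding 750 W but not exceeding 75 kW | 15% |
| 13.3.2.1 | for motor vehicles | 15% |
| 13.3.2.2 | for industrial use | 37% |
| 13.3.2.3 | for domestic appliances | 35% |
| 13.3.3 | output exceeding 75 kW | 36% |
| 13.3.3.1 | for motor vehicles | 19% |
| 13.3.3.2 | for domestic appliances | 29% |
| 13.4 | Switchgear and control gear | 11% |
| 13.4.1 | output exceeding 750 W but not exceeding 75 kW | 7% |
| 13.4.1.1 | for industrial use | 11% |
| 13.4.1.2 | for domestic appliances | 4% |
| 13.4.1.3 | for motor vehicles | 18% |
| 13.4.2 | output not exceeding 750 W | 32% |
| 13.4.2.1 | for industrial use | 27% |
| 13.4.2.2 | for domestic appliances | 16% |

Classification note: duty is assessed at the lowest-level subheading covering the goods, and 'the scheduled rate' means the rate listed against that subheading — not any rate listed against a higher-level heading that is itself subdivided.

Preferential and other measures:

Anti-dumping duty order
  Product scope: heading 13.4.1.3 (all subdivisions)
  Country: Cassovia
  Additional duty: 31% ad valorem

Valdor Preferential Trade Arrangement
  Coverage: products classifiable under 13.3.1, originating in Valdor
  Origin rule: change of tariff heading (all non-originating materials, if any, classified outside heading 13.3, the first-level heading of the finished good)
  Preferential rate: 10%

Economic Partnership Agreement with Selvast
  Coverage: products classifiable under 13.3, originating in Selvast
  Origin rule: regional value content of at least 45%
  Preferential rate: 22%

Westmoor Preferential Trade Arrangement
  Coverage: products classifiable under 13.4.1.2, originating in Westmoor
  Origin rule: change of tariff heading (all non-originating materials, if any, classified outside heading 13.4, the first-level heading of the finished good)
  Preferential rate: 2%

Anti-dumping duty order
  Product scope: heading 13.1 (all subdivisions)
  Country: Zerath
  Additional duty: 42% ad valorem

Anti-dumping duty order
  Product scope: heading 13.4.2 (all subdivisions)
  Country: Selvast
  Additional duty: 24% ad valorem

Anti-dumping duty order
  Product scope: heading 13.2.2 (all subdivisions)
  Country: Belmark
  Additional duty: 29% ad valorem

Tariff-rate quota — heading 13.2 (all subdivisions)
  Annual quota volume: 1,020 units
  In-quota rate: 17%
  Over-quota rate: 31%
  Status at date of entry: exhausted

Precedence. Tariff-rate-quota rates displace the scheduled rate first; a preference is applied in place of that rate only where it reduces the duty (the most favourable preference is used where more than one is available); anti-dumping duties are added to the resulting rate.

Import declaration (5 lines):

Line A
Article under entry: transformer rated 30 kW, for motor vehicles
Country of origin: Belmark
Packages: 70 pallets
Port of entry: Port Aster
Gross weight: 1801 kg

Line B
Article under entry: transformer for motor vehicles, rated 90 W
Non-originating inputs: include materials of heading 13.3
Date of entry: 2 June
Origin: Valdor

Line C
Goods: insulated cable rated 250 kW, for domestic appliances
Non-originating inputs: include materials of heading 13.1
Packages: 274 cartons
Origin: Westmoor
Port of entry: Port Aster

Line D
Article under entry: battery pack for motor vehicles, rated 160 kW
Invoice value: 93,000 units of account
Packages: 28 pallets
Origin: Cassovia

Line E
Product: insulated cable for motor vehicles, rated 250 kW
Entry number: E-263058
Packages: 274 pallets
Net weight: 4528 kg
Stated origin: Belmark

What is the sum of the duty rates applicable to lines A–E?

122%

Line A: transformer → 13.3; rated 30 kW → 13.3.2; for motor vehicles → 13.3.2.1. Scheduled 15%. No special measure applies. → 15%.
Line B: transformer → 13.3; rated 90 W → 13.3.1; for motor vehicles → 13.3.1.3. Scheduled 15%. Valdor agreement on 13.3.1: CTH not met. → 15%.
Line C: insulated cable → 13.1; rated 250 kW → 13.1.1; for domestic appliances → 13.1.1.3. Scheduled 31%. Westmoor agreement on 13.4.1.2: 13.1.1.3 not covered. → 31%.
Line D: battery pack → 13.2; rated 160 kW → 13.2.2; for motor vehicles → 13.2.2.2. Scheduled 8%. quota on 13.2 exhausted → over-quota 31%. → 31%.
Line E: insulated cable → 13.1; rated 250 kW → 13.1.1; for motor vehicles → 13.1.1.1. Scheduled 30%. No special measure applies. → 30%.
Sum: 15% + 15% + 31% + 31% + 30% = 122%.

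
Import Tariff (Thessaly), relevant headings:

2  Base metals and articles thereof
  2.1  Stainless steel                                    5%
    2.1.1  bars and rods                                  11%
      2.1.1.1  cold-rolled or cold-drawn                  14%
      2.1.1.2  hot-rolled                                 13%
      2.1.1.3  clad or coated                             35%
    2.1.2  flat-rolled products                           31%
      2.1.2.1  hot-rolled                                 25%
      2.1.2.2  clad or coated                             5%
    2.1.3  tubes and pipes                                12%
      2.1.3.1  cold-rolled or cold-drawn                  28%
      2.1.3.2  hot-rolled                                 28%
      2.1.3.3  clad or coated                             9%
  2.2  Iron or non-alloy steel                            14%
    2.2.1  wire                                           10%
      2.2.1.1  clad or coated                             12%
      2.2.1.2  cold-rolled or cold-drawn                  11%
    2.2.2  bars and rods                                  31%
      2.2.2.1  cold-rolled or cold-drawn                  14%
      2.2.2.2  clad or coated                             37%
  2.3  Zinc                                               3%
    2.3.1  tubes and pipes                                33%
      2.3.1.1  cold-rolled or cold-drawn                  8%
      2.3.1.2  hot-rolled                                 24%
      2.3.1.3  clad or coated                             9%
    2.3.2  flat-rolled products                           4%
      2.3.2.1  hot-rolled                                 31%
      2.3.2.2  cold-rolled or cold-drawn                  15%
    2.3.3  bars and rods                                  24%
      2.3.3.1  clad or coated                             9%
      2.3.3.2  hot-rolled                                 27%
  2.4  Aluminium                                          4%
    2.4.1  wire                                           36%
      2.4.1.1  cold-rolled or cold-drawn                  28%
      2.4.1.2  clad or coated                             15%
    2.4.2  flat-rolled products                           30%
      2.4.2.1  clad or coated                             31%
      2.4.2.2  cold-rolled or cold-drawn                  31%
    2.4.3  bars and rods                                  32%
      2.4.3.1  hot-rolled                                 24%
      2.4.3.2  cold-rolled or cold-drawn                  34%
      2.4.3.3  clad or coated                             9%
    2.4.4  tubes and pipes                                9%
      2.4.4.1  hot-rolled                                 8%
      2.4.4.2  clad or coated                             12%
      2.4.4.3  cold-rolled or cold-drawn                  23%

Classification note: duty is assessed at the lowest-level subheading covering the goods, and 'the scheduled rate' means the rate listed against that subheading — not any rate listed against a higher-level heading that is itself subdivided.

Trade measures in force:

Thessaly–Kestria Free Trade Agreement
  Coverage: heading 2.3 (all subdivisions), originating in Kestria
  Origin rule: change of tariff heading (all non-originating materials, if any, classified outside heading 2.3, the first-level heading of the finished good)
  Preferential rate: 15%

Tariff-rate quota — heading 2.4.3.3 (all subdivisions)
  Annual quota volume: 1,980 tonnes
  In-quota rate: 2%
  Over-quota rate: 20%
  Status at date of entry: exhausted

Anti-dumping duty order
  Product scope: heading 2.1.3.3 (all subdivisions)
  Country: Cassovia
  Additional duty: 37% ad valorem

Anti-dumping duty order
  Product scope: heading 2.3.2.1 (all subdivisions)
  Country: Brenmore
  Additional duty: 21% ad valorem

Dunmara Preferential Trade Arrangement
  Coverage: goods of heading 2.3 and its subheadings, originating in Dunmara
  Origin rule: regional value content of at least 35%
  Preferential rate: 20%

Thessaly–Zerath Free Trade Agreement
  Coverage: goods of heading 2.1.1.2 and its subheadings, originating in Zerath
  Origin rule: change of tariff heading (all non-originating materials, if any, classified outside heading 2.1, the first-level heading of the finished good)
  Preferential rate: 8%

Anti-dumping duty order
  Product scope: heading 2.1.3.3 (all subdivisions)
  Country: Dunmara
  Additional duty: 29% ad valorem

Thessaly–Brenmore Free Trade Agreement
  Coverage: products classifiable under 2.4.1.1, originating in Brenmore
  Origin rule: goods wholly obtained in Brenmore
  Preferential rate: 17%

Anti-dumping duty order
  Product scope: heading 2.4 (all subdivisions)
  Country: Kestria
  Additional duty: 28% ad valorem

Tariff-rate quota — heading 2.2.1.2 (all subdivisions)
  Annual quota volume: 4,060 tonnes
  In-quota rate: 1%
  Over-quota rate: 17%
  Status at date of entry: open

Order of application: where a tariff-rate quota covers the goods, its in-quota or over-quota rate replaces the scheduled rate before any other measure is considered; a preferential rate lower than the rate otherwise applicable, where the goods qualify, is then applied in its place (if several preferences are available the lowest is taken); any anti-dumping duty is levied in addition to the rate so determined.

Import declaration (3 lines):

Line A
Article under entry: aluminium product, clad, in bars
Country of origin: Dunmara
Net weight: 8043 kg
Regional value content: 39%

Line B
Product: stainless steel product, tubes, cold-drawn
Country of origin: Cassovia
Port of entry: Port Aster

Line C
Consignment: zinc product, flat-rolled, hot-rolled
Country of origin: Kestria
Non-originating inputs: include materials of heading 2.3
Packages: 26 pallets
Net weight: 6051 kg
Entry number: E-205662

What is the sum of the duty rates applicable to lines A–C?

Line A: aluminium → 2.4; in bars → 2.4.3; clad → 2.4.3.3. Scheduled 9%. quota on 2.4.3.3 exhausted → over-quota 20%; Dunmara agreement on 2.3: 2.4.3.3 not covered. → 20%.
Line B: stainless steel → 2.1; tubes → 2.1.3; cold-drawn → 2.1.3.1. Scheduled 28%. No special measure applies. → 28%.
Line C: zinc → 2.3; flat-rolled → 2.3.2; hot-rolled → 2.3.2.1. Scheduled 31%. Kestria agreement on 2.3: CTH not met. → 31%.
Sum: 20% + 28% + 31% = 79%.

79%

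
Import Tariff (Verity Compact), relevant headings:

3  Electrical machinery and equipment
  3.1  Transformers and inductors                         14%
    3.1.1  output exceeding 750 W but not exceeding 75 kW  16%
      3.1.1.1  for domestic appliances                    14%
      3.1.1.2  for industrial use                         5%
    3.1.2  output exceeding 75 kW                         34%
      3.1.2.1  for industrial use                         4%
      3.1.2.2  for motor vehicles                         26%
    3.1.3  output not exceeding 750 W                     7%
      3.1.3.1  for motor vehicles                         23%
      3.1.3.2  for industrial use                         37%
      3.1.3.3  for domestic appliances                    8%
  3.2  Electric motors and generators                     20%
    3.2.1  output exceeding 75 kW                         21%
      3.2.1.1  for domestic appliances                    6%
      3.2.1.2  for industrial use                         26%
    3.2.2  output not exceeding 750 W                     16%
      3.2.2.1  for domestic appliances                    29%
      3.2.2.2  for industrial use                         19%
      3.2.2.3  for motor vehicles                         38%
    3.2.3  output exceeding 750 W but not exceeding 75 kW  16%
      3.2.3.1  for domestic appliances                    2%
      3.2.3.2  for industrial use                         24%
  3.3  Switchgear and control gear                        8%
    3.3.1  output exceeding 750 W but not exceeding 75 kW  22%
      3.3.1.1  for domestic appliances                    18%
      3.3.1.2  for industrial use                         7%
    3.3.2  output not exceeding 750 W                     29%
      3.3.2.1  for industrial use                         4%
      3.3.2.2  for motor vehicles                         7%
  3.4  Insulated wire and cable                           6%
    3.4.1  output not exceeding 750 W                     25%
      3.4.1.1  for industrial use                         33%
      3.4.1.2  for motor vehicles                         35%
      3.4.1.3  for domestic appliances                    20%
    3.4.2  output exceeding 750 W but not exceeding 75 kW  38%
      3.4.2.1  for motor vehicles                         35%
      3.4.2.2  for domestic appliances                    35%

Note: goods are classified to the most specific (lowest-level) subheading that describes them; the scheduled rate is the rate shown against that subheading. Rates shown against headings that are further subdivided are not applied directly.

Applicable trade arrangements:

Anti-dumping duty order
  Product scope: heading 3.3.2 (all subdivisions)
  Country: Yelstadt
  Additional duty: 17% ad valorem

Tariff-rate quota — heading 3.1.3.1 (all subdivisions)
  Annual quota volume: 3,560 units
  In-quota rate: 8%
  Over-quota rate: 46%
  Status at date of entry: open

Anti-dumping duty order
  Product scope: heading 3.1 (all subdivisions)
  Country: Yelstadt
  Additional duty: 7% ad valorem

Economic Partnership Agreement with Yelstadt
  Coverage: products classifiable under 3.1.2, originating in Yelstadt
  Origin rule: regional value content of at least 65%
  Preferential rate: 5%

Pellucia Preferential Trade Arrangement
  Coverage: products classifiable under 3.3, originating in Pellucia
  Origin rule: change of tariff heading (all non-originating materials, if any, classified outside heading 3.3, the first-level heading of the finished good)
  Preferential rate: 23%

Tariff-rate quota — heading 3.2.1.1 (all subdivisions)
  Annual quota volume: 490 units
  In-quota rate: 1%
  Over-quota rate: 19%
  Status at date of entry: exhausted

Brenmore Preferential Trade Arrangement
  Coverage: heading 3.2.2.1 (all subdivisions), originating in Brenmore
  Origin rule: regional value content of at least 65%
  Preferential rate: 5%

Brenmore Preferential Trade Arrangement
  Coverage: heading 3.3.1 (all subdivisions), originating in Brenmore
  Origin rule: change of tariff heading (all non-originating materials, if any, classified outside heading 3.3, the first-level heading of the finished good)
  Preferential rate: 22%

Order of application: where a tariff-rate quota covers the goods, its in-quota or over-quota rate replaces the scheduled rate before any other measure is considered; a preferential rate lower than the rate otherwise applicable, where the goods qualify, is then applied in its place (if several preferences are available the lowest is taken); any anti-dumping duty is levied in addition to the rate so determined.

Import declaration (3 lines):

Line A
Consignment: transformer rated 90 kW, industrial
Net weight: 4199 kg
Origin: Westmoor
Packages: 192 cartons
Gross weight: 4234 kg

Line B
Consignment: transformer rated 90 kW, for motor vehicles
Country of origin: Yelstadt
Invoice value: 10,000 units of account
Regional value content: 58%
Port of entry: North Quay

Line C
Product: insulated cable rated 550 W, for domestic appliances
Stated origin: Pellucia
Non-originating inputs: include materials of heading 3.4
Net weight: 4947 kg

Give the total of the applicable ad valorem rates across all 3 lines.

57%

Line A: transformer → 3.1; rated 90 kW → 3.1.2; industrial → 3.1.2.1. Scheduled 4%. No special measure applies. → 4%.
Line B: transformer → 3.1; rated 90 kW → 3.1.2; for motor vehicles → 3.1.2.2. Scheduled 26%. Yelstadt agreement on 3.1.2: RVC < 65%; anti-dumping (Yelstadt, 3.1): +7%; total 26% + 7% = 33%. → 33%.
Line C: insulated cable → 3.4; rated 550 W → 3.4.1; for domestic appliances → 3.4.1.3. Scheduled 20%. Pellucia agreement on 3.3: 3.4.1.3 not covered. → 20%.
Sum: 4% + 33% + 20% = 57%.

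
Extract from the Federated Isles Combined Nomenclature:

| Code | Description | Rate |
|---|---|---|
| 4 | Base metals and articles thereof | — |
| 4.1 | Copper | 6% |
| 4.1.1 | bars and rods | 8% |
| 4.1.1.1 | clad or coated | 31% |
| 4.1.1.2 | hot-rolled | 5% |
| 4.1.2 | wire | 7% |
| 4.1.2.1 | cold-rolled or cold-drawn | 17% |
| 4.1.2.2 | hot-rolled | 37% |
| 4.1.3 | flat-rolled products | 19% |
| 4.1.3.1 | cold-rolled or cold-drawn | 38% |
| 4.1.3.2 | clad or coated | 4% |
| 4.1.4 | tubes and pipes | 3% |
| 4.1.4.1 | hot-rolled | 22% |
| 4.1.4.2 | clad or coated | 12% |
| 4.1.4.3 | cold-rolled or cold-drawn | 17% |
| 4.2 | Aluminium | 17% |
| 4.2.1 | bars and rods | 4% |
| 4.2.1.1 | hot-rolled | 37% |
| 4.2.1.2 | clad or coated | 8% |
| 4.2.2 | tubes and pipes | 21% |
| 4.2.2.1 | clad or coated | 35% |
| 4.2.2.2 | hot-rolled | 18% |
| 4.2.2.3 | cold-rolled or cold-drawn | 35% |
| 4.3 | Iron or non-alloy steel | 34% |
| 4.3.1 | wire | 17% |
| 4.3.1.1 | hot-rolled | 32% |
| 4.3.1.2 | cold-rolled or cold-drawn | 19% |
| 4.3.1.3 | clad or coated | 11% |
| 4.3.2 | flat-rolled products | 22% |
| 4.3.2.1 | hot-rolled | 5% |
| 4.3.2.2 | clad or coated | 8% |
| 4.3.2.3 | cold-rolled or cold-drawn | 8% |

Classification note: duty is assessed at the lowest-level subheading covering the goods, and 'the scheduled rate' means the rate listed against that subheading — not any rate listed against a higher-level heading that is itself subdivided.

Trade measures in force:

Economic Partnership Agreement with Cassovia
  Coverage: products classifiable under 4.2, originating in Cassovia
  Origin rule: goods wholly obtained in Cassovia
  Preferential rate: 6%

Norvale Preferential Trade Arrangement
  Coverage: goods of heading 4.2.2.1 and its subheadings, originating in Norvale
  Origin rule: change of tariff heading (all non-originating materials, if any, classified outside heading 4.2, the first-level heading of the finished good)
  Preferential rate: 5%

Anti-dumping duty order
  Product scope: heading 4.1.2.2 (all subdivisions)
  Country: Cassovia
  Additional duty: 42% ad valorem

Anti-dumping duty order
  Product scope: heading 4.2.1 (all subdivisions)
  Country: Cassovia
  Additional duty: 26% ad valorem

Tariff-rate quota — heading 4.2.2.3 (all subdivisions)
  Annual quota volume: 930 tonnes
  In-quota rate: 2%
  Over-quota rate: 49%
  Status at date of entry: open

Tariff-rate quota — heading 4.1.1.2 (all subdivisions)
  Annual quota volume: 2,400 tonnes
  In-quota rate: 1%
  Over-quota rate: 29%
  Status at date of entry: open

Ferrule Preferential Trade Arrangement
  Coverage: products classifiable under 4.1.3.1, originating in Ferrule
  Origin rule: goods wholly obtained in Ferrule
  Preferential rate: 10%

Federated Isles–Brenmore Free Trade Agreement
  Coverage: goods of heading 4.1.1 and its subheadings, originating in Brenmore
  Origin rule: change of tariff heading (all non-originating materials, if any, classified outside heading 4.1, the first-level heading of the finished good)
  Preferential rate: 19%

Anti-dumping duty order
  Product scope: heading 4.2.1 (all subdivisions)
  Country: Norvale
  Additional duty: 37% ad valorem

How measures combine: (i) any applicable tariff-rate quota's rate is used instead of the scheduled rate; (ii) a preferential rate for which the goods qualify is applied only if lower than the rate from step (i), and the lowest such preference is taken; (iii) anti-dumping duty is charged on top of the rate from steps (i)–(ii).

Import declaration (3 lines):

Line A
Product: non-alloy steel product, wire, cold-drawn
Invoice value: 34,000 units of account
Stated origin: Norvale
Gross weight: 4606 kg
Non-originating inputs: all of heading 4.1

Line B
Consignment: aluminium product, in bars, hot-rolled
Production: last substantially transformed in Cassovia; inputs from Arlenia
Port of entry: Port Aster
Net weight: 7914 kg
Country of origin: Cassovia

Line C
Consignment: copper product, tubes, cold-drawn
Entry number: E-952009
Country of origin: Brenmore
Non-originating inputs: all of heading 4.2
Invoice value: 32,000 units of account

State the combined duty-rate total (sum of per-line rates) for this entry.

99%

Line A: non-alloy steel → 4.3; wire → 4.3.1; cold-drawn → 4.3.1.2. Scheduled 19%. Norvale agreement on 4.2.2.1: 4.3.1.2 not covered. → 19%.
Line B: aluminium → 4.2; in bars → 4.2.1; hot-rolled → 4.2.1.1. Scheduled 37%. Cassovia agreement on 4.2: not wholly obtained; anti-dumping (Cassovia, 4.2.1): +26%; total 37% + 26% = 63%. → 63%.
Line C: copper → 4.1; tubes → 4.1.4; cold-drawn → 4.1.4.3. Scheduled 17%. Brenmore agreement on 4.1.1: 4.1.4.3 not covered. → 17%.
Sum: 19% + 63% + 17% = 99%.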